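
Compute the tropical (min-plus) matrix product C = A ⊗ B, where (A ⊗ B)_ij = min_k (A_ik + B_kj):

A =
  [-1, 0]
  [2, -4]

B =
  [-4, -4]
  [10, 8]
A ⊗ B =
  [-5, -5]
  [-2, -2]

Apply the min-plus product entry-by-entry:
  C[0][0] = min over k of (A[0][0] + B[0][0] = -1 + -4 = -5, A[0][1] + B[1][0] = 0 + 10 = 10) = -5 (attained at k = 0)
  C[0][1] = min over k of (A[0][0] + B[0][1] = -1 + -4 = -5, A[0][1] + B[1][1] = 0 + 8 = 8) = -5 (attained at k = 0)
  C[1][0] = min over k of (A[1][0] + B[0][0] = 2 + -4 = -2, A[1][1] + B[1][0] = -4 + 10 = 6) = -2 (attained at k = 0)
  C[1][1] = min over k of (A[1][0] + B[0][1] = 2 + -4 = -2, A[1][1] + B[1][1] = -4 + 8 = 4) = -2 (attained at k = 0)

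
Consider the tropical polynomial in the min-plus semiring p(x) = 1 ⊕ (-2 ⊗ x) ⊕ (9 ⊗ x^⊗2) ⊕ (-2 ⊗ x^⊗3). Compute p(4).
p(4) = 1

A tropical monomial a ⊗ x^⊗i evaluates to a + i · x. Evaluating each term at x = 4:
  Term 0 contributes 1 + 0 · 4 = 1
  Term 1 contributes -2 + 1 · 4 = 2
  Term 2 contributes 9 + 2 · 4 = 17
  Term 3 contributes -2 + 3 · 4 = 10
p(4) = ⊕ of these = min[1, 2, 17, 10] = 1.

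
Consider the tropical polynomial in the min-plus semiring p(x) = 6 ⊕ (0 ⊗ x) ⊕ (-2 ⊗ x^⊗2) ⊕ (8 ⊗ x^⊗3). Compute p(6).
p(6) = 6

A tropical monomial a ⊗ x^⊗i evaluates to a + i · x. Evaluating each term at x = 6:
  Term 0 contributes 6 + 0 · 6 = 6
  Term 1 contributes 0 + 1 · 6 = 6
  Term 2 contributes -2 + 2 · 6 = 10
  Term 3 contributes 8 + 3 · 6 = 26
p(6) = ⊕ of these = min[6, 6, 10, 26] = 6.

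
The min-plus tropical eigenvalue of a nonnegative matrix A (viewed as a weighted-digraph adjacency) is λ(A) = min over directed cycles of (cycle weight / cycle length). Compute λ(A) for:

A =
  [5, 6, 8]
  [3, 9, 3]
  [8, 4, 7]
λ(A) = 7/2

Enumerate directed cycles and compute their means (weight / length). Sample:
  cycle 0 → 0: weight = 5, length = 1, mean = 5/1 ≈ 5.000
  cycle 1 → 1: weight = 9, length = 1, mean = 9/1 ≈ 9.000
  cycle 2 → 2: weight = 7, length = 1, mean = 7/1 ≈ 7.000
  cycle 0 → 1 → 0: weight = 9, length = 2, mean = 9/2 ≈ 4.500
  cycle 0 → 2 → 0: weight = 16, length = 2, mean = 16/2 ≈ 8.000
  cycle 1 → 0 → 1: weight = 9, length = 2, mean = 9/2 ≈ 4.500
Minimum mean = 3.500, attained e.g. along the cycle 1 → 2 → 1 with weight 7 and length 2. So λ(A) = 7/2 = 7/2.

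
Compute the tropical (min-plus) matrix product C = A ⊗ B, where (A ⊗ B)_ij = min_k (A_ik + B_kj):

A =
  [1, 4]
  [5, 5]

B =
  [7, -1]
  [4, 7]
A ⊗ B =
  [8, 0]
  [9, 4]

Apply the min-plus product entry-by-entry:
  C[0][0] = min over k of (A[0][0] + B[0][0] = 1 + 7 = 8, A[0][1] + B[1][0] = 4 + 4 = 8) = 8 (attained at k = 0)
  C[0][1] = min over k of (A[0][0] + B[0][1] = 1 + -1 = 0, A[0][1] + B[1][1] = 4 + 7 = 11) = 0 (attained at k = 0)
  C[1][0] = min over k of (A[1][0] + B[0][0] = 5 + 7 = 12, A[1][1] + B[1][0] = 5 + 4 = 9) = 9 (attained at k = 1)
  C[1][1] = min over k of (A[1][0] + B[0][1] = 5 + -1 = 4, A[1][1] + B[1][1] = 5 + 7 = 12) = 4 (attained at k = 0)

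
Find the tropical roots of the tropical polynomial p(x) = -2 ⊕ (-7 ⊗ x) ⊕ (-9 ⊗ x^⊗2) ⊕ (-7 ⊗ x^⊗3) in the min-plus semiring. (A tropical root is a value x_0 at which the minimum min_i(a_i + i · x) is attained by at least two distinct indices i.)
Roots: {-2, 2, 5}

Each tropical root is a break point of the lower envelope of the lines y = a_i + i · x (there are 4 lines, with slopes 0, 1, ..., 3). Only the lines that attain the minimum somewhere contribute to roots; other lines are dominated. Here the surviving (envelope) indices are i = 3, i = 2, i = 1, i = 0.
Intersections between consecutive envelope lines give the roots: for adjacent envelope indices i < j the intersection is x = (a_i − a_j) / (j − i). Reading off the sorted break points: {-2, 2, 5}.
Verification: at each break x_0, at least two indices attain the minimum of min_i(a_i + i · x_0).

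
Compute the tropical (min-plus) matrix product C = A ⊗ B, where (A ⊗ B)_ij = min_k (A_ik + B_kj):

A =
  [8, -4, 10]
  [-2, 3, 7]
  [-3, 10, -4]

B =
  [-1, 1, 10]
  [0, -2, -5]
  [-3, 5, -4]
A ⊗ B =
  [-4, -6, -9]
  [-3, -1, -2]
  [-7, -2, -8]

Apply the min-plus product entry-by-entry:
  C[0][0] = min over k of (A[0][0] + B[0][0] = 8 + -1 = 7, A[0][1] + B[1][0] = -4 + 0 = -4, A[0][2] + B[2][0] = 10 + -3 = 7) = -4 (attained at k = 1)
  C[0][1] = min over k of (A[0][0] + B[0][1] = 8 + 1 = 9, A[0][1] + B[1][1] = -4 + -2 = -6, A[0][2] + B[2][1] = 10 + 5 = 15) = -6 (attained at k = 1)
  C[0][2] = min over k of (A[0][0] + B[0][2] = 8 + 10 = 18, A[0][1] + B[1][2] = -4 + -5 = -9, A[0][2] + B[2][2] = 10 + -4 = 6) = -9 (attained at k = 1)
  C[1][0] = min over k of (A[1][0] + B[0][0] = -2 + -1 = -3, A[1][1] + B[1][0] = 3 + 0 = 3, A[1][2] + B[2][0] = 7 + -3 = 4) = -3 (attained at k = 0)
  C[1][1] = min over k of (A[1][0] + B[0][1] = -2 + 1 = -1, A[1][1] + B[1][1] = 3 + -2 = 1, A[1][2] + B[2][1] = 7 + 5 = 12) = -1 (attained at k = 0)
  C[1][2] = min over k of (A[1][0] + B[0][2] = -2 + 10 = 8, A[1][1] + B[1][2] = 3 + -5 = -2, A[1][2] + B[2][2] = 7 + -4 = 3) = -2 (attained at k = 1)
  C[2][0] = min over k of (A[2][0] + B[0][0] = -3 + -1 = -4, A[2][1] + B[1][0] = 10 + 0 = 10, A[2][2] + B[2][0] = -4 + -3 = -7) = -7 (attained at k = 2)
  C[2][1] = min over k of (A[2][0] + B[0][1] = -3 + 1 = -2, A[2][1] + B[1][1] = 10 + -2 = 8, A[2][2] + B[2][1] = -4 + 5 = 1) = -2 (attained at k = 0)
  C[2][2] = min over k of (A[2][0] + B[0][2] = -3 + 10 = 7, A[2][1] + B[1][2] = 10 + -5 = 5, A[2][2] + B[2][2] = -4 + -4 = -8) = -8 (attained at k = 2)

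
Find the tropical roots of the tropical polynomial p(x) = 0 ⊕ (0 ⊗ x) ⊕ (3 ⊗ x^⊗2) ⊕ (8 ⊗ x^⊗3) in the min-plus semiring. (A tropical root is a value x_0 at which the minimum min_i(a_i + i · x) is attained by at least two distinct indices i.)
Roots: {-5, -3, 0}

Each tropical root is a break point of the lower envelope of the lines y = a_i + i · x (there are 4 lines, with slopes 0, 1, ..., 3). Only the lines that attain the minimum somewhere contribute to roots; other lines are dominated. Here the surviving (envelope) indices are i = 3, i = 2, i = 1, i = 0.
Intersections between consecutive envelope lines give the roots: for adjacent envelope indices i < j the intersection is x = (a_i − a_j) / (j − i). Reading off the sorted break points: {-5, -3, 0}.
Verification: at each break x_0, at least two indices attain the minimum of min_i(a_i + i · x_0).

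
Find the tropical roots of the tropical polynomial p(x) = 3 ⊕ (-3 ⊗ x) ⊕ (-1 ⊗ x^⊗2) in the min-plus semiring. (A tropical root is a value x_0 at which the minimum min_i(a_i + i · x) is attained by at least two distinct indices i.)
Roots: {-2, 6}

Each tropical root is a break point of the lower envelope of the lines y = a_i + i · x (there are 3 lines, with slopes 0, 1, ..., 2). Only the lines that attain the minimum somewhere contribute to roots; other lines are dominated. Here the surviving (envelope) indices are i = 2, i = 1, i = 0.
Intersections between consecutive envelope lines give the roots: for adjacent envelope indices i < j the intersection is x = (a_i − a_j) / (j − i). Reading off the sorted break points: {-2, 6}.
Verification: at each break x_0, at least two indices attain the minimum of min_i(a_i + i · x_0).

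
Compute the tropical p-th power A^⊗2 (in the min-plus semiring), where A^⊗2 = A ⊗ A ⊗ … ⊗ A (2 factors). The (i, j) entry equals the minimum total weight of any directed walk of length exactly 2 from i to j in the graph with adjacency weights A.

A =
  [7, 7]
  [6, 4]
A^⊗2 =
  [13, 11]
  [10, 8]

Each entry (A^⊗2)_ij equals the minimum over all length-2 walks i = v_0 → v_1 → … → v_2 = j of Σ_t A[v_t][v_{t+1}]. For example, for (i, j) = (0, 1) we minimise over 2 possible intermediate vertex sequences; the minimum is 11, attained along the walk 0 → 1 → 1.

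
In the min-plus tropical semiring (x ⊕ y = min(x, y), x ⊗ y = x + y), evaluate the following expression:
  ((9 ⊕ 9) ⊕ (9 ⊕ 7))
((9 ⊕ 9) ⊕ (9 ⊕ 7)) = 7

Expand innermost to outermost. Recall ⊕ takes the minimum of its arguments and ⊗ takes their sum. Working out the expression ((9 ⊕ 9) ⊕ (9 ⊕ 7)) gives 7.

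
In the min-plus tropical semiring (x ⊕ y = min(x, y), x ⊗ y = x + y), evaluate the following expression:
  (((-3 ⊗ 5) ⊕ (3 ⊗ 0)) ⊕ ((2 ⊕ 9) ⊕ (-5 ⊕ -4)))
(((-3 ⊗ 5) ⊕ (3 ⊗ 0)) ⊕ ((2 ⊕ 9) ⊕ (-5 ⊕ -4))) = -5

Expand innermost to outermost. Recall ⊕ takes the minimum of its arguments and ⊗ takes their sum. Working out the expression (((-3 ⊗ 5) ⊕ (3 ⊗ 0)) ⊕ ((2 ⊕ 9) ⊕ (-5 ⊕ -4))) gives -5.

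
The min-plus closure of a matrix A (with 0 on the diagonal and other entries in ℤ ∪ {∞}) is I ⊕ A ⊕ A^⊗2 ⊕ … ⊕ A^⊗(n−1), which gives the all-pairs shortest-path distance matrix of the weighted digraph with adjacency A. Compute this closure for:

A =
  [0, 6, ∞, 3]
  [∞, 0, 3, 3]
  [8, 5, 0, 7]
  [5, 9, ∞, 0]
Closure =
  [0, 6, 9, 3]
  [8, 0, 3, 3]
  [8, 5, 0, 7]
  [5, 9, 12, 0]

This is the Floyd-Warshall all-pairs shortest-path computation. For each intermediate vertex k = 0, 1, …, 3, update dist[i][j] ← min(dist[i][j], dist[i][k] + dist[k][j]). The final matrix gives, for each (i, j), the minimum total weight of any directed path from i to j (possibly empty when i = j).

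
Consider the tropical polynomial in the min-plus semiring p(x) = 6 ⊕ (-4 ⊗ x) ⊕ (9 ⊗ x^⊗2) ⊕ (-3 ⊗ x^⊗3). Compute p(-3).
p(-3) = -12

A tropical monomial a ⊗ x^⊗i evaluates to a + i · x. Evaluating each term at x = -3:
  Term 0 contributes 6 + 0 · -3 = 6
  Term 1 contributes -4 + 1 · -3 = -7
  Term 2 contributes 9 + 2 · -3 = 3
  Term 3 contributes -3 + 3 · -3 = -12
p(-3) = ⊕ of these = min[6, -7, 3, -12] = -12.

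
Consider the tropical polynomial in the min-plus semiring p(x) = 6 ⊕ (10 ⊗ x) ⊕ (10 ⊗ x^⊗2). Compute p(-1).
p(-1) = 6

A tropical monomial a ⊗ x^⊗i evaluates to a + i · x. Evaluating each term at x = -1:
  Term 0 contributes 6 + 0 · -1 = 6
  Term 1 contributes 10 + 1 · -1 = 9
  Term 2 contributes 10 + 2 · -1 = 8
p(-1) = ⊕ of these = min[6, 9, 8] = 6.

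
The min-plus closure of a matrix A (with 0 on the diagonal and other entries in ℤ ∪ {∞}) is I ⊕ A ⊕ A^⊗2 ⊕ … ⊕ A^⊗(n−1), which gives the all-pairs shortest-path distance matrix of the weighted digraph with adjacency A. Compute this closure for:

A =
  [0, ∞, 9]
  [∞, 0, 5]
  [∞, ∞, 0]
Closure =
  [0, ∞, 9]
  [∞, 0, 5]
  [∞, ∞, 0]

This is the Floyd-Warshall all-pairs shortest-path computation. For each intermediate vertex k = 0, 1, …, 2, update dist[i][j] ← min(dist[i][j], dist[i][k] + dist[k][j]). The final matrix gives, for each (i, j), the minimum total weight of any directed path from i to j (possibly empty when i = j).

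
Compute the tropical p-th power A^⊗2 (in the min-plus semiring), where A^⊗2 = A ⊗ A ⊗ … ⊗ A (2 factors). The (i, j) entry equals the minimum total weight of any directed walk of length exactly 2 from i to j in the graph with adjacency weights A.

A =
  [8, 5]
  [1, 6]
A^⊗2 =
  [6, 11]
  [7, 6]

Each entry (A^⊗2)_ij equals the minimum over all length-2 walks i = v_0 → v_1 → … → v_2 = j of Σ_t A[v_t][v_{t+1}]. For example, for (i, j) = (0, 1) we minimise over 2 possible intermediate vertex sequences; the minimum is 11, attained along the walk 0 → 1 → 1.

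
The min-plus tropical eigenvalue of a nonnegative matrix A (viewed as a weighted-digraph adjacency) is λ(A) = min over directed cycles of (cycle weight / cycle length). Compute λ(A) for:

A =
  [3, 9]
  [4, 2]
λ(A) = 2

Enumerate directed cycles and compute their means (weight / length). Sample:
  cycle 0 → 0: weight = 3, length = 1, mean = 3/1 ≈ 3.000
  cycle 1 → 1: weight = 2, length = 1, mean = 2/1 ≈ 2.000
  cycle 0 → 1 → 0: weight = 13, length = 2, mean = 13/2 ≈ 6.500
  cycle 1 → 0 → 1: weight = 13, length = 2, mean = 13/2 ≈ 6.500
Minimum mean = 2.000, attained e.g. along the cycle 1 → 1 with weight 2 and length 1. So λ(A) = 2/1 = 2.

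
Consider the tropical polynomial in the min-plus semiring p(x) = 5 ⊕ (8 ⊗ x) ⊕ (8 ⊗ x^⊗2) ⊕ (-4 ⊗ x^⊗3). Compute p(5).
p(5) = 5

A tropical monomial a ⊗ x^⊗i evaluates to a + i · x. Evaluating each term at x = 5:
  Term 0 contributes 5 + 0 · 5 = 5
  Term 1 contributes 8 + 1 · 5 = 13
  Term 2 contributes 8 + 2 · 5 = 18
  Term 3 contributes -4 + 3 · 5 = 11
p(5) = ⊕ of these = min[5, 13, 18, 11] = 5.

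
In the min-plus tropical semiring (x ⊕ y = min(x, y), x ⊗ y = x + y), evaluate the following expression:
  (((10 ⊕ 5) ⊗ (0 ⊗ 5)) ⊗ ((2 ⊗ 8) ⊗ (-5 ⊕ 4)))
(((10 ⊕ 5) ⊗ (0 ⊗ 5)) ⊗ ((2 ⊗ 8) ⊗ (-5 ⊕ 4))) = 15

Expand innermost to outermost. Recall ⊕ takes the minimum of its arguments and ⊗ takes their sum. Working out the expression (((10 ⊕ 5) ⊗ (0 ⊗ 5)) ⊗ ((2 ⊗ 8) ⊗ (-5 ⊕ 4))) gives 15.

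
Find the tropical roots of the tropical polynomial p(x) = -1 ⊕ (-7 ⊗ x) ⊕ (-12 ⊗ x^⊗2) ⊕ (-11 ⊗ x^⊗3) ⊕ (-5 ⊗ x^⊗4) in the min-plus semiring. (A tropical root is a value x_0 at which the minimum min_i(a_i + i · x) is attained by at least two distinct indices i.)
Roots: {-6, -1, 5, 6}

Each tropical root is a break point of the lower envelope of the lines y = a_i + i · x (there are 5 lines, with slopes 0, 1, ..., 4). Only the lines that attain the minimum somewhere contribute to roots; other lines are dominated. Here the surviving (envelope) indices are i = 4, i = 3, i = 2, i = 1, i = 0.
Intersections between consecutive envelope lines give the roots: for adjacent envelope indices i < j the intersection is x = (a_i − a_j) / (j − i). Reading off the sorted break points: {-6, -1, 5, 6}.
Verification: at each break x_0, at least two indices attain the minimum of min_i(a_i + i · x_0).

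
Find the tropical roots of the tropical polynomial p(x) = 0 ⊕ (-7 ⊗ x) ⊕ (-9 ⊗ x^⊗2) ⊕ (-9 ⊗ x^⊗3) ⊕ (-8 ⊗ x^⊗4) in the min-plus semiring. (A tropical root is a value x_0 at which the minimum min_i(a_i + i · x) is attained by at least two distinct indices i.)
Roots: {-1, 0, 2, 7}

Each tropical root is a break point of the lower envelope of the lines y = a_i + i · x (there are 5 lines, with slopes 0, 1, ..., 4). Only the lines that attain the minimum somewhere contribute to roots; other lines are dominated. Here the surviving (envelope) indices are i = 4, i = 3, i = 2, i = 1, i = 0.
Intersections between consecutive envelope lines give the roots: for adjacent envelope indices i < j the intersection is x = (a_i − a_j) / (j − i). Reading off the sorted break points: {-1, 0, 2, 7}.
Verification: at each break x_0, at least two indices attain the minimum of min_i(a_i + i · x_0).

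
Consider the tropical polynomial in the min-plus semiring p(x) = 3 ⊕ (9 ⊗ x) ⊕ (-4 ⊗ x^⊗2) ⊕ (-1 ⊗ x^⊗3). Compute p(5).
p(5) = 3

A tropical monomial a ⊗ x^⊗i evaluates to a + i · x. Evaluating each term at x = 5:
  Term 0 contributes 3 + 0 · 5 = 3
  Term 1 contributes 9 + 1 · 5 = 14
  Term 2 contributes -4 + 2 · 5 = 6
  Term 3 contributes -1 + 3 · 5 = 14
p(5) = ⊕ of these = min[3, 14, 6, 14] = 3.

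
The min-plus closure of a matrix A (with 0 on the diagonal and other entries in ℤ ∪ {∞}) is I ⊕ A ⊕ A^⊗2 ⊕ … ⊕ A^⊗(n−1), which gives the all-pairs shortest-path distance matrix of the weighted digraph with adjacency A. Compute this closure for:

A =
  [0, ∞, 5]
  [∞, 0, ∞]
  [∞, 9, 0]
Closure =
  [0, 14, 5]
  [∞, 0, ∞]
  [∞, 9, 0]

This is the Floyd-Warshall all-pairs shortest-path computation. For each intermediate vertex k = 0, 1, …, 2, update dist[i][j] ← min(dist[i][j], dist[i][k] + dist[k][j]). The final matrix gives, for each (i, j), the minimum total weight of any directed path from i to j (possibly empty when i = j).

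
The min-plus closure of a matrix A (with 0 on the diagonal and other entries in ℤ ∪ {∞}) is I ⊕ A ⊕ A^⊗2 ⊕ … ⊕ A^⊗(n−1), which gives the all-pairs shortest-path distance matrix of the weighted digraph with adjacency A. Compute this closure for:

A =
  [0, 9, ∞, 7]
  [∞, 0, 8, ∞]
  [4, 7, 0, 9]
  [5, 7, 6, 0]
Closure =
  [0, 9, 13, 7]
  [12, 0, 8, 17]
  [4, 7, 0, 9]
  [5, 7, 6, 0]

This is the Floyd-Warshall all-pairs shortest-path computation. For each intermediate vertex k = 0, 1, …, 3, update dist[i][j] ← min(dist[i][j], dist[i][k] + dist[k][j]). The final matrix gives, for each (i, j), the minimum total weight of any directed path from i to j (possibly empty when i = j).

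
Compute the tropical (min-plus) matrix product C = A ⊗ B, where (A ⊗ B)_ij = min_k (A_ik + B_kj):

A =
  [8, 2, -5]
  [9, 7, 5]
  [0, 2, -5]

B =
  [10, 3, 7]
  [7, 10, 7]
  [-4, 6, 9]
A ⊗ B =
  [-9, 1, 4]
  [1, 11, 14]
  [-9, 1, 4]

Apply the min-plus product entry-by-entry:
  C[0][0] = min over k of (A[0][0] + B[0][0] = 8 + 10 = 18, A[0][1] + B[1][0] = 2 + 7 = 9, A[0][2] + B[2][0] = -5 + -4 = -9) = -9 (attained at k = 2)
  C[0][1] = min over k of (A[0][0] + B[0][1] = 8 + 3 = 11, A[0][1] + B[1][1] = 2 + 10 = 12, A[0][2] + B[2][1] = -5 + 6 = 1) = 1 (attained at k = 2)
  C[0][2] = min over k of (A[0][0] + B[0][2] = 8 + 7 = 15, A[0][1] + B[1][2] = 2 + 7 = 9, A[0][2] + B[2][2] = -5 + 9 = 4) = 4 (attained at k = 2)
  C[1][0] = min over k of (A[1][0] + B[0][0] = 9 + 10 = 19, A[1][1] + B[1][0] = 7 + 7 = 14, A[1][2] + B[2][0] = 5 + -4 = 1) = 1 (attained at k = 2)
  C[1][1] = min over k of (A[1][0] + B[0][1] = 9 + 3 = 12, A[1][1] + B[1][1] = 7 + 10 = 17, A[1][2] + B[2][1] = 5 + 6 = 11) = 11 (attained at k = 2)
  C[1][2] = min over k of (A[1][0] + B[0][2] = 9 + 7 = 16, A[1][1] + B[1][2] = 7 + 7 = 14, A[1][2] + B[2][2] = 5 + 9 = 14) = 14 (attained at k = 1)
  C[2][0] = min over k of (A[2][0] + B[0][0] = 0 + 10 = 10, A[2][1] + B[1][0] = 2 + 7 = 9, A[2][2] + B[2][0] = -5 + -4 = -9) = -9 (attained at k = 2)
  C[2][1] = min over k of (A[2][0] + B[0][1] = 0 + 3 = 3, A[2][1] + B[1][1] = 2 + 10 = 12, A[2][2] + B[2][1] = -5 + 6 = 1) = 1 (attained at k = 2)
  C[2][2] = min over k of (A[2][0] + B[0][2] = 0 + 7 = 7, A[2][1] + B[1][2] = 2 + 7 = 9, A[2][2] + B[2][2] = -5 + 9 = 4) = 4 (attained at k = 2)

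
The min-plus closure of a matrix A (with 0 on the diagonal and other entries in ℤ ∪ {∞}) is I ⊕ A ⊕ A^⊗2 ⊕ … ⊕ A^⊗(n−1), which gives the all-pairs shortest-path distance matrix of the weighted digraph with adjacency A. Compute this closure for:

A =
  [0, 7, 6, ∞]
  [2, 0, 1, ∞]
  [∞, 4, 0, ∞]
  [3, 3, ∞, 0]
Closure =
  [0, 7, 6, ∞]
  [2, 0, 1, ∞]
  [6, 4, 0, ∞]
  [3, 3, 4, 0]

This is the Floyd-Warshall all-pairs shortest-path computation. For each intermediate vertex k = 0, 1, …, 3, update dist[i][j] ← min(dist[i][j], dist[i][k] + dist[k][j]). The final matrix gives, for each (i, j), the minimum total weight of any directed path from i to j (possibly empty when i = j).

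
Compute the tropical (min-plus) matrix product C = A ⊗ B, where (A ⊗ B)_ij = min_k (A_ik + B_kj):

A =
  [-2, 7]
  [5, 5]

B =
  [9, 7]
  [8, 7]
A ⊗ B =
  [7, 5]
  [13, 12]

Apply the min-plus product entry-by-entry:
  C[0][0] = min over k of (A[0][0] + B[0][0] = -2 + 9 = 7, A[0][1] + B[1][0] = 7 + 8 = 15) = 7 (attained at k = 0)
  C[0][1] = min over k of (A[0][0] + B[0][1] = -2 + 7 = 5, A[0][1] + B[1][1] = 7 + 7 = 14) = 5 (attained at k = 0)
  C[1][0] = min over k of (A[1][0] + B[0][0] = 5 + 9 = 14, A[1][1] + B[1][0] = 5 + 8 = 13) = 13 (attained at k = 1)
  C[1][1] = min over k of (A[1][0] + B[0][1] = 5 + 7 = 12, A[1][1] + B[1][1] = 5 + 7 = 12) = 12 (attained at k = 0)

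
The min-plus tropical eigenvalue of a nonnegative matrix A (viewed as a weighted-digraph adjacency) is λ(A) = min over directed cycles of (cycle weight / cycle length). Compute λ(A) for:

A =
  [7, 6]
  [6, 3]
λ(A) = 3

Enumerate directed cycles and compute their means (weight / length). Sample:
  cycle 0 → 0: weight = 7, length = 1, mean = 7/1 ≈ 7.000
  cycle 1 → 1: weight = 3, length = 1, mean = 3/1 ≈ 3.000
  cycle 0 → 1 → 0: weight = 12, length = 2, mean = 12/2 ≈ 6.000
  cycle 1 → 0 → 1: weight = 12, length = 2, mean = 12/2 ≈ 6.000
Minimum mean = 3.000, attained e.g. along the cycle 1 → 1 with weight 3 and length 1. So λ(A) = 3/1 = 3.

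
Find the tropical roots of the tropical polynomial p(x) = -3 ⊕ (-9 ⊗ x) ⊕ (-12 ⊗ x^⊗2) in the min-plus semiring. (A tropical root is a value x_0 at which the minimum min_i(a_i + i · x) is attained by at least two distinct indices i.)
Roots: {3, 6}

Each tropical root is a break point of the lower envelope of the lines y = a_i + i · x (there are 3 lines, with slopes 0, 1, ..., 2). Only the lines that attain the minimum somewhere contribute to roots; other lines are dominated. Here the surviving (envelope) indices are i = 2, i = 1, i = 0.
Intersections between consecutive envelope lines give the roots: for adjacent envelope indices i < j the intersection is x = (a_i − a_j) / (j − i). Reading off the sorted break points: {3, 6}.
Verification: at each break x_0, at least two indices attain the minimum of min_i(a_i + i · x_0).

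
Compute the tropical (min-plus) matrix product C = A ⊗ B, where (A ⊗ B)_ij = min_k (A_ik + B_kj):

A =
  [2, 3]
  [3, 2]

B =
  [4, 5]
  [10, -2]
A ⊗ B =
  [6, 1]
  [7, 0]

Apply the min-plus product entry-by-entry:
  C[0][0] = min over k of (A[0][0] + B[0][0] = 2 + 4 = 6, A[0][1] + B[1][0] = 3 + 10 = 13) = 6 (attained at k = 0)
  C[0][1] = min over k of (A[0][0] + B[0][1] = 2 + 5 = 7, A[0][1] + B[1][1] = 3 + -2 = 1) = 1 (attained at k = 1)
  C[1][0] = min over k of (A[1][0] + B[0][0] = 3 + 4 = 7, A[1][1] + B[1][0] = 2 + 10 = 12) = 7 (attained at k = 0)
  C[1][1] = min over k of (A[1][0] + B[0][1] = 3 + 5 = 8, A[1][1] + B[1][1] = 2 + -2 = 0) = 0 (attained at k = 1)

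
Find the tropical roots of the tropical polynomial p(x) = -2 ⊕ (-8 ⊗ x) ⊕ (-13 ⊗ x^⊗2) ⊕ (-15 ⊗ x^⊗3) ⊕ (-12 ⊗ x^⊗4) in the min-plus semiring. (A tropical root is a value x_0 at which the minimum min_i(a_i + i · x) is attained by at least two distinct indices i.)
Roots: {-3, 2, 5, 6}

Each tropical root is a break point of the lower envelope of the lines y = a_i + i · x (there are 5 lines, with slopes 0, 1, ..., 4). Only the lines that attain the minimum somewhere contribute to roots; other lines are dominated. Here the surviving (envelope) indices are i = 4, i = 3, i = 2, i = 1, i = 0.
Intersections between consecutive envelope lines give the roots: for adjacent envelope indices i < j the intersection is x = (a_i − a_j) / (j − i). Reading off the sorted break points: {-3, 2, 5, 6}.
Verification: at each break x_0, at least two indices attain the minimum of min_i(a_i + i · x_0).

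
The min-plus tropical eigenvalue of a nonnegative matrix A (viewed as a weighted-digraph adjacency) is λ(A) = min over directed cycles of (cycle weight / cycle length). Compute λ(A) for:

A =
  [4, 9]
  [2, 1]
λ(A) = 1

Enumerate directed cycles and compute their means (weight / length). Sample:
  cycle 0 → 0: weight = 4, length = 1, mean = 4/1 ≈ 4.000
  cycle 1 → 1: weight = 1, length = 1, mean = 1/1 ≈ 1.000
  cycle 0 → 1 → 0: weight = 11, length = 2, mean = 11/2 ≈ 5.500
  cycle 1 → 0 → 1: weight = 11, length = 2, mean = 11/2 ≈ 5.500
Minimum mean = 1.000, attained e.g. along the cycle 1 → 1 with weight 1 and length 1. So λ(A) = 1/1 = 1.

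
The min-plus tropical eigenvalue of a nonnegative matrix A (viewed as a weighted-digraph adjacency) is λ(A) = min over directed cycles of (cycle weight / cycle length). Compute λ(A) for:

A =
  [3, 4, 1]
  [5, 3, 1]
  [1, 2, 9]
λ(A) = 1

Enumerate directed cycles and compute their means (weight / length). Sample:
  cycle 0 → 0: weight = 3, length = 1, mean = 3/1 ≈ 3.000
  cycle 1 → 1: weight = 3, length = 1, mean = 3/1 ≈ 3.000
  cycle 2 → 2: weight = 9, length = 1, mean = 9/1 ≈ 9.000
  cycle 0 → 1 → 0: weight = 9, length = 2, mean = 9/2 ≈ 4.500
  cycle 0 → 2 → 0: weight = 2, length = 2, mean = 2/2 ≈ 1.000
  cycle 1 → 0 → 1: weight = 9, length = 2, mean = 9/2 ≈ 4.500
Minimum mean = 1.000, attained e.g. along the cycle 0 → 2 → 0 with weight 2 and length 2. So λ(A) = 2/2 = 1.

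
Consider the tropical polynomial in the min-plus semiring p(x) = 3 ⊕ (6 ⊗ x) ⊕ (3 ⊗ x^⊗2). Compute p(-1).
p(-1) = 1

A tropical monomial a ⊗ x^⊗i evaluates to a + i · x. Evaluating each term at x = -1:
  Term 0 contributes 3 + 0 · -1 = 3
  Term 1 contributes 6 + 1 · -1 = 5
  Term 2 contributes 3 + 2 · -1 = 1
p(-1) = ⊕ of these = min[3, 5, 1] = 1.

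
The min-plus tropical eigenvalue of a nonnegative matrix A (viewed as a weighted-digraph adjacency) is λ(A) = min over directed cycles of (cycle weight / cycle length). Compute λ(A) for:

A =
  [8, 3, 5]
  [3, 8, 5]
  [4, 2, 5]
λ(A) = 3

Enumerate directed cycles and compute their means (weight / length). Sample:
  cycle 0 → 0: weight = 8, length = 1, mean = 8/1 ≈ 8.000
  cycle 1 → 1: weight = 8, length = 1, mean = 8/1 ≈ 8.000
  cycle 2 → 2: weight = 5, length = 1, mean = 5/1 ≈ 5.000
  cycle 0 → 1 → 0: weight = 6, length = 2, mean = 6/2 ≈ 3.000
  cycle 0 → 2 → 0: weight = 9, length = 2, mean = 9/2 ≈ 4.500
  cycle 1 → 0 → 1: weight = 6, length = 2, mean = 6/2 ≈ 3.000
Minimum mean = 3.000, attained e.g. along the cycle 0 → 1 → 0 with weight 6 and length 2. So λ(A) = 6/2 = 3.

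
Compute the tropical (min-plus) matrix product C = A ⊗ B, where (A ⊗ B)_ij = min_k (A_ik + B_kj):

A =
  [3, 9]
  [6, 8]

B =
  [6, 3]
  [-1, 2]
A ⊗ B =
  [8, 6]
  [7, 9]

Apply the min-plus product entry-by-entry:
  C[0][0] = min over k of (A[0][0] + B[0][0] = 3 + 6 = 9, A[0][1] + B[1][0] = 9 + -1 = 8) = 8 (attained at k = 1)
  C[0][1] = min over k of (A[0][0] + B[0][1] = 3 + 3 = 6, A[0][1] + B[1][1] = 9 + 2 = 11) = 6 (attained at k = 0)
  C[1][0] = min over k of (A[1][0] + B[0][0] = 6 + 6 = 12, A[1][1] + B[1][0] = 8 + -1 = 7) = 7 (attained at k = 1)
  C[1][1] = min over k of (A[1][0] + B[0][1] = 6 + 3 = 9, A[1][1] + B[1][1] = 8 + 2 = 10) = 9 (attained at k = 0)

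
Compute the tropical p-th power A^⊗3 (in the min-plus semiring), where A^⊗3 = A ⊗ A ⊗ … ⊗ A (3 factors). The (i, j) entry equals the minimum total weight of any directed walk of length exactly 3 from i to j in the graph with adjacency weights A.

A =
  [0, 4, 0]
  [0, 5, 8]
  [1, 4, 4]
A^⊗3 =
  [0, 4, 0]
  [0, 4, 0]
  [1, 5, 1]

Each entry (A^⊗3)_ij equals the minimum over all length-3 walks i = v_0 → v_1 → … → v_3 = j of Σ_t A[v_t][v_{t+1}]. For example, for (i, j) = (0, 2) we minimise over 9 possible intermediate vertex sequences; the minimum is 0, attained along the walk 0 → 0 → 0 → 2.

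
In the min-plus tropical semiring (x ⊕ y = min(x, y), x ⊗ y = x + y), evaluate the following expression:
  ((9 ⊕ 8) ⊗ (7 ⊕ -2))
((9 ⊕ 8) ⊗ (7 ⊕ -2)) = 6

Expand innermost to outermost. Recall ⊕ takes the minimum of its arguments and ⊗ takes their sum. Working out the expression ((9 ⊕ 8) ⊗ (7 ⊕ -2)) gives 6.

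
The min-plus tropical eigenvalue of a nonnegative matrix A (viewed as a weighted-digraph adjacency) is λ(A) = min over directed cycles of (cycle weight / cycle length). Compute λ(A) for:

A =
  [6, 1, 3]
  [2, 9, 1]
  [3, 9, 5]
λ(A) = 3/2

Enumerate directed cycles and compute their means (weight / length). Sample:
  cycle 0 → 0: weight = 6, length = 1, mean = 6/1 ≈ 6.000
  cycle 1 → 1: weight = 9, length = 1, mean = 9/1 ≈ 9.000
  cycle 2 → 2: weight = 5, length = 1, mean = 5/1 ≈ 5.000
  cycle 0 → 1 → 0: weight = 3, length = 2, mean = 3/2 ≈ 1.500
  cycle 0 → 2 → 0: weight = 6, length = 2, mean = 6/2 ≈ 3.000
  cycle 1 → 0 → 1: weight = 3, length = 2, mean = 3/2 ≈ 1.500
Minimum mean = 1.500, attained e.g. along the cycle 0 → 1 → 0 with weight 3 and length 2. So λ(A) = 3/2 = 3/2.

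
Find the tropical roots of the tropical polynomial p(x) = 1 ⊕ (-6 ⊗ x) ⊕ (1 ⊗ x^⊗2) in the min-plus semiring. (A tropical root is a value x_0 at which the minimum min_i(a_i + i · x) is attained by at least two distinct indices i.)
Roots: {-7, 7}

Each tropical root is a break point of the lower envelope of the lines y = a_i + i · x (there are 3 lines, with slopes 0, 1, ..., 2). Only the lines that attain the minimum somewhere contribute to roots; other lines are dominated. Here the surviving (envelope) indices are i = 2, i = 1, i = 0.
Intersections between consecutive envelope lines give the roots: for adjacent envelope indices i < j the intersection is x = (a_i − a_j) / (j − i). Reading off the sorted break points: {-7, 7}.
Verification: at each break x_0, at least two indices attain the minimum of min_i(a_i + i · x_0).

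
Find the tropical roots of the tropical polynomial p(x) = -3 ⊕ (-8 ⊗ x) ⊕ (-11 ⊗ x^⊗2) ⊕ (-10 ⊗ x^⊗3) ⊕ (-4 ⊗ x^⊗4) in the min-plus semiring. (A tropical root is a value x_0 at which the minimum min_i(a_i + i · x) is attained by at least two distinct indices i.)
Roots: {-6, -1, 3, 5}

Each tropical root is a break point of the lower envelope of the lines y = a_i + i · x (there are 5 lines, with slopes 0, 1, ..., 4). Only the lines that attain the minimum somewhere contribute to roots; other lines are dominated. Here the surviving (envelope) indices are i = 4, i = 3, i = 2, i = 1, i = 0.
Intersections between consecutive envelope lines give the roots: for adjacent envelope indices i < j the intersection is x = (a_i − a_j) / (j − i). Reading off the sorted break points: {-6, -1, 3, 5}.
Verification: at each break x_0, at least two indices attain the minimum of min_i(a_i + i · x_0).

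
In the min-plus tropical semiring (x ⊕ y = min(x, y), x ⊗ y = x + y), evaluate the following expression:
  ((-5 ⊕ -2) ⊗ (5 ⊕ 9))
((-5 ⊕ -2) ⊗ (5 ⊕ 9)) = 0

Expand innermost to outermost. Recall ⊕ takes the minimum of its arguments and ⊗ takes their sum. Working out the expression ((-5 ⊕ -2) ⊗ (5 ⊕ 9)) gives 0.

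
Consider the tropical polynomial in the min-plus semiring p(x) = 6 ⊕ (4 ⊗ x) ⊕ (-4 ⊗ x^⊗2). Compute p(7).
p(7) = 6

A tropical monomial a ⊗ x^⊗i evaluates to a + i · x. Evaluating each term at x = 7:
  Term 0 contributes 6 + 0 · 7 = 6
  Term 1 contributes 4 + 1 · 7 = 11
  Term 2 contributes -4 + 2 · 7 = 10
p(7) = ⊕ of these = min[6, 11, 10] = 6.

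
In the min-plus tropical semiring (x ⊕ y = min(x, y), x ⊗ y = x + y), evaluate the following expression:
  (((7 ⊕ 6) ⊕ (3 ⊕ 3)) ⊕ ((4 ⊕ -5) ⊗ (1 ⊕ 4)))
(((7 ⊕ 6) ⊕ (3 ⊕ 3)) ⊕ ((4 ⊕ -5) ⊗ (1 ⊕ 4))) = -4

Expand innermost to outermost. Recall ⊕ takes the minimum of its arguments and ⊗ takes their sum. Working out the expression (((7 ⊕ 6) ⊕ (3 ⊕ 3)) ⊕ ((4 ⊕ -5) ⊗ (1 ⊕ 4))) gives -4.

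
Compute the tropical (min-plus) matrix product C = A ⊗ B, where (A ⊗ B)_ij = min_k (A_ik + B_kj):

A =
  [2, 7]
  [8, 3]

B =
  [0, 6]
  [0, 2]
A ⊗ B =
  [2, 8]
  [3, 5]

Apply the min-plus product entry-by-entry:
  C[0][0] = min over k of (A[0][0] + B[0][0] = 2 + 0 = 2, A[0][1] + B[1][0] = 7 + 0 = 7) = 2 (attained at k = 0)
  C[0][1] = min over k of (A[0][0] + B[0][1] = 2 + 6 = 8, A[0][1] + B[1][1] = 7 + 2 = 9) = 8 (attained at k = 0)
  C[1][0] = min over k of (A[1][0] + B[0][0] = 8 + 0 = 8, A[1][1] + B[1][0] = 3 + 0 = 3) = 3 (attained at k = 1)
  C[1][1] = min over k of (A[1][0] + B[0][1] = 8 + 6 = 14, A[1][1] + B[1][1] = 3 + 2 = 5) = 5 (attained at k = 1)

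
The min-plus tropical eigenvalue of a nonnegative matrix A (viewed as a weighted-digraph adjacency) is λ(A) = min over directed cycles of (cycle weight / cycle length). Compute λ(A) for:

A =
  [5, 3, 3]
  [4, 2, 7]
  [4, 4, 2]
λ(A) = 2

Enumerate directed cycles and compute their means (weight / length). Sample:
  cycle 0 → 0: weight = 5, length = 1, mean = 5/1 ≈ 5.000
  cycle 1 → 1: weight = 2, length = 1, mean = 2/1 ≈ 2.000
  cycle 2 → 2: weight = 2, length = 1, mean = 2/1 ≈ 2.000
  cycle 0 → 1 → 0: weight = 7, length = 2, mean = 7/2 ≈ 3.500
  cycle 0 → 2 → 0: weight = 7, length = 2, mean = 7/2 ≈ 3.500
  cycle 1 → 0 → 1: weight = 7, length = 2, mean = 7/2 ≈ 3.500
Minimum mean = 2.000, attained e.g. along the cycle 1 → 1 with weight 2 and length 1. So λ(A) = 2/1 = 2.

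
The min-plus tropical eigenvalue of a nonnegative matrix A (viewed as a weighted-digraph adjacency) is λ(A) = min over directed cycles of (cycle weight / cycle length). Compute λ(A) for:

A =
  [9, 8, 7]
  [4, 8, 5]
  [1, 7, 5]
λ(A) = 4

Enumerate directed cycles and compute their means (weight / length). Sample:
  cycle 0 → 0: weight = 9, length = 1, mean = 9/1 ≈ 9.000
  cycle 1 → 1: weight = 8, length = 1, mean = 8/1 ≈ 8.000
  cycle 2 → 2: weight = 5, length = 1, mean = 5/1 ≈ 5.000
  cycle 0 → 1 → 0: weight = 12, length = 2, mean = 12/2 ≈ 6.000
  cycle 0 → 2 → 0: weight = 8, length = 2, mean = 8/2 ≈ 4.000
  cycle 1 → 0 → 1: weight = 12, length = 2, mean = 12/2 ≈ 6.000
Minimum mean = 4.000, attained e.g. along the cycle 0 → 2 → 0 with weight 8 and length 2. So λ(A) = 8/2 = 4.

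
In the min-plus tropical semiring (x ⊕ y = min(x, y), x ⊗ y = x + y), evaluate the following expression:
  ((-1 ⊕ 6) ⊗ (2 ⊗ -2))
((-1 ⊕ 6) ⊗ (2 ⊗ -2)) = -1

Expand innermost to outermost. Recall ⊕ takes the minimum of its arguments and ⊗ takes their sum. Working out the expression ((-1 ⊕ 6) ⊗ (2 ⊗ -2)) gives -1.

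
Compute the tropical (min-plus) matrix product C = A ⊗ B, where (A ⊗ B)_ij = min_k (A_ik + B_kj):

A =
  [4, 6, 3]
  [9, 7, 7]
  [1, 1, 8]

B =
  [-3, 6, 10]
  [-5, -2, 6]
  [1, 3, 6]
A ⊗ B =
  [1, 4, 9]
  [2, 5, 13]
  [-4, -1, 7]

Apply the min-plus product entry-by-entry:
  C[0][0] = min over k of (A[0][0] + B[0][0] = 4 + -3 = 1, A[0][1] + B[1][0] = 6 + -5 = 1, A[0][2] + B[2][0] = 3 + 1 = 4) = 1 (attained at k = 0)
  C[0][1] = min over k of (A[0][0] + B[0][1] = 4 + 6 = 10, A[0][1] + B[1][1] = 6 + -2 = 4, A[0][2] + B[2][1] = 3 + 3 = 6) = 4 (attained at k = 1)
  C[0][2] = min over k of (A[0][0] + B[0][2] = 4 + 10 = 14, A[0][1] + B[1][2] = 6 + 6 = 12, A[0][2] + B[2][2] = 3 + 6 = 9) = 9 (attained at k = 2)
  C[1][0] = min over k of (A[1][0] + B[0][0] = 9 + -3 = 6, A[1][1] + B[1][0] = 7 + -5 = 2, A[1][2] + B[2][0] = 7 + 1 = 8) = 2 (attained at k = 1)
  C[1][1] = min over k of (A[1][0] + B[0][1] = 9 + 6 = 15, A[1][1] + B[1][1] = 7 + -2 = 5, A[1][2] + B[2][1] = 7 + 3 = 10) = 5 (attained at k = 1)
  C[1][2] = min over k of (A[1][0] + B[0][2] = 9 + 10 = 19, A[1][1] + B[1][2] = 7 + 6 = 13, A[1][2] + B[2][2] = 7 + 6 = 13) = 13 (attained at k = 1)
  C[2][0] = min over k of (A[2][0] + B[0][0] = 1 + -3 = -2, A[2][1] + B[1][0] = 1 + -5 = -4, A[2][2] + B[2][0] = 8 + 1 = 9) = -4 (attained at k = 1)
  C[2][1] = min over k of (A[2][0] + B[0][1] = 1 + 6 = 7, A[2][1] + B[1][1] = 1 + -2 = -1, A[2][2] + B[2][1] = 8 + 3 = 11) = -1 (attained at k = 1)
  C[2][2] = min over k of (A[2][0] + B[0][2] = 1 + 10 = 11, A[2][1] + B[1][2] = 1 + 6 = 7, A[2][2] + B[2][2] = 8 + 6 = 14) = 7 (attained at k = 1)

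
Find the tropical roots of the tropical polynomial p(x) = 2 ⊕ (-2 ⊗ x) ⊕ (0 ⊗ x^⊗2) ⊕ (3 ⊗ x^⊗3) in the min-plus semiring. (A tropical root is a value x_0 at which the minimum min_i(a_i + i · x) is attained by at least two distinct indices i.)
Roots: {-3, -2, 4}

Each tropical root is a break point of the lower envelope of the lines y = a_i + i · x (there are 4 lines, with slopes 0, 1, ..., 3). Only the lines that attain the minimum somewhere contribute to roots; other lines are dominated. Here the surviving (envelope) indices are i = 3, i = 2, i = 1, i = 0.
Intersections between consecutive envelope lines give the roots: for adjacent envelope indices i < j the intersection is x = (a_i − a_j) / (j − i). Reading off the sorted break points: {-3, -2, 4}.
Verification: at each break x_0, at least two indices attain the minimum of min_i(a_i + i · x_0).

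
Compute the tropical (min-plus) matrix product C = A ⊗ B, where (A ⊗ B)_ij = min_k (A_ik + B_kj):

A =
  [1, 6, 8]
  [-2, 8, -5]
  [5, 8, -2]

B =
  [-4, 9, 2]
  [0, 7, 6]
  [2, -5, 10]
A ⊗ B =
  [-3, 3, 3]
  [-6, -10, 0]
  [0, -7, 7]

Apply the min-plus product entry-by-entry:
  C[0][0] = min over k of (A[0][0] + B[0][0] = 1 + -4 = -3, A[0][1] + B[1][0] = 6 + 0 = 6, A[0][2] + B[2][0] = 8 + 2 = 10) = -3 (attained at k = 0)
  C[0][1] = min over k of (A[0][0] + B[0][1] = 1 + 9 = 10, A[0][1] + B[1][1] = 6 + 7 = 13, A[0][2] + B[2][1] = 8 + -5 = 3) = 3 (attained at k = 2)
  C[0][2] = min over k of (A[0][0] + B[0][2] = 1 + 2 = 3, A[0][1] + B[1][2] = 6 + 6 = 12, A[0][2] + B[2][2] = 8 + 10 = 18) = 3 (attained at k = 0)
  C[1][0] = min over k of (A[1][0] + B[0][0] = -2 + -4 = -6, A[1][1] + B[1][0] = 8 + 0 = 8, A[1][2] + B[2][0] = -5 + 2 = -3) = -6 (attained at k = 0)
  C[1][1] = min over k of (A[1][0] + B[0][1] = -2 + 9 = 7, A[1][1] + B[1][1] = 8 + 7 = 15, A[1][2] + B[2][1] = -5 + -5 = -10) = -10 (attained at k = 2)
  C[1][2] = min over k of (A[1][0] + B[0][2] = -2 + 2 = 0, A[1][1] + B[1][2] = 8 + 6 = 14, A[1][2] + B[2][2] = -5 + 10 = 5) = 0 (attained at k = 0)
  C[2][0] = min over k of (A[2][0] + B[0][0] = 5 + -4 = 1, A[2][1] + B[1][0] = 8 + 0 = 8, A[2][2] + B[2][0] = -2 + 2 = 0) = 0 (attained at k = 2)
  C[2][1] = min over k of (A[2][0] + B[0][1] = 5 + 9 = 14, A[2][1] + B[1][1] = 8 + 7 = 15, A[2][2] + B[2][1] = -2 + -5 = -7) = -7 (attained at k = 2)
  C[2][2] = min over k of (A[2][0] + B[0][2] = 5 + 2 = 7, A[2][1] + B[1][2] = 8 + 6 = 14, A[2][2] + B[2][2] = -2 + 10 = 8) = 7 (attained at k = 0)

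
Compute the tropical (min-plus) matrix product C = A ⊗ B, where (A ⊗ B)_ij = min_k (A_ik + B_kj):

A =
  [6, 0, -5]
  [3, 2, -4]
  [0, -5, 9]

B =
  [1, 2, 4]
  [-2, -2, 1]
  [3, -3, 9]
A ⊗ B =
  [-2, -8, 1]
  [-1, -7, 3]
  [-7, -7, -4]

Apply the min-plus product entry-by-entry:
  C[0][0] = min over k of (A[0][0] + B[0][0] = 6 + 1 = 7, A[0][1] + B[1][0] = 0 + -2 = -2, A[0][2] + B[2][0] = -5 + 3 = -2) = -2 (attained at k = 1)
  C[0][1] = min over k of (A[0][0] + B[0][1] = 6 + 2 = 8, A[0][1] + B[1][1] = 0 + -2 = -2, A[0][2] + B[2][1] = -5 + -3 = -8) = -8 (attained at k = 2)
  C[0][2] = min over k of (A[0][0] + B[0][2] = 6 + 4 = 10, A[0][1] + B[1][2] = 0 + 1 = 1, A[0][2] + B[2][2] = -5 + 9 = 4) = 1 (attained at k = 1)
  C[1][0] = min over k of (A[1][0] + B[0][0] = 3 + 1 = 4, A[1][1] + B[1][0] = 2 + -2 = 0, A[1][2] + B[2][0] = -4 + 3 = -1) = -1 (attained at k = 2)
  C[1][1] = min over k of (A[1][0] + B[0][1] = 3 + 2 = 5, A[1][1] + B[1][1] = 2 + -2 = 0, A[1][2] + B[2][1] = -4 + -3 = -7) = -7 (attained at k = 2)
  C[1][2] = min over k of (A[1][0] + B[0][2] = 3 + 4 = 7, A[1][1] + B[1][2] = 2 + 1 = 3, A[1][2] + B[2][2] = -4 + 9 = 5) = 3 (attained at k = 1)
  C[2][0] = min over k of (A[2][0] + B[0][0] = 0 + 1 = 1, A[2][1] + B[1][0] = -5 + -2 = -7, A[2][2] + B[2][0] = 9 + 3 = 12) = -7 (attained at k = 1)
  C[2][1] = min over k of (A[2][0] + B[0][1] = 0 + 2 = 2, A[2][1] + B[1][1] = -5 + -2 = -7, A[2][2] + B[2][1] = 9 + -3 = 6) = -7 (attained at k = 1)
  C[2][2] = min over k of (A[2][0] + B[0][2] = 0 + 4 = 4, A[2][1] + B[1][2] = -5 + 1 = -4, A[2][2] + B[2][2] = 9 + 9 = 18) = -4 (attained at k = 1)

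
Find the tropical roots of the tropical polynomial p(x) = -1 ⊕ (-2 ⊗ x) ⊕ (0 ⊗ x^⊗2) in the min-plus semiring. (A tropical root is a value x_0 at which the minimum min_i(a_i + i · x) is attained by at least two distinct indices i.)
Roots: {-2, 1}

Each tropical root is a break point of the lower envelope of the lines y = a_i + i · x (there are 3 lines, with slopes 0, 1, ..., 2). Only the lines that attain the minimum somewhere contribute to roots; other lines are dominated. Here the surviving (envelope) indices are i = 2, i = 1, i = 0.
Intersections between consecutive envelope lines give the roots: for adjacent envelope indices i < j the intersection is x = (a_i − a_j) / (j − i). Reading off the sorted break points: {-2, 1}.
Verification: at each break x_0, at least two indices attain the minimum of min_i(a_i + i · x_0).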